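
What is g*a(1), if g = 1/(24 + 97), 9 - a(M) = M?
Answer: 8/121 ≈ 0.066116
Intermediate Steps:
a(M) = 9 - M
g = 1/121 ≈ 0.0082645
g*a(1) = (9 - 1*1)/121 = (9 - 1)/121 = (1/121)*8 = 8/121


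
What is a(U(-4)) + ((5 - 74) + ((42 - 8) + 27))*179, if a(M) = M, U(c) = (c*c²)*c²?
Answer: -2456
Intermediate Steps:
U(c) = c⁵ (U(c) = c³*c² = c⁵)
a(U(-4)) + ((5 - 74) + ((42 - 8) + 27))*179 = (-4)⁵ + ((5 - 74) + ((42 - 8) + 27))*179 = -1024 + (-69 + (34 + 27))*179 = -1024 + (-69 + 61)*179 = -1024 - 8*179 = -1024 - 1432 = -2456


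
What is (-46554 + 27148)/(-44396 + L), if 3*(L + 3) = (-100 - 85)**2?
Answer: 29109/49486 ≈ 0.58823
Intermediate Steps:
L = 34216/3 (L = -3 + (-100 - 85)**2/3 = -3 + (1/3)*(-185)**2 = -3 + (1/3)*34225 = -3 + 34225/3 = 34216/3 ≈ 11405.)
(-46554 + 27148)/(-44396 + L) = (-46554 + 27148)/(-44396 + 34216/3) = -19406/(-98972/3) = -19406*(-3/98972) = 29109/49486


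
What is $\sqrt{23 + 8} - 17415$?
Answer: $-17415 + \sqrt{31} \approx -17409.0$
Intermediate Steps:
$\sqrt{23 + 8} - 17415 = \sqrt{31} - 17415 = -17415 + \sqrt{31}$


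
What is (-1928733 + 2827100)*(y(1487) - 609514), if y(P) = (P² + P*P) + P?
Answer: 3426651130137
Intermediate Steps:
y(P) = P + 2*P² (y(P) = (P² + P²) + P = 2*P² + P = P + 2*P²)
(-1928733 + 2827100)*(y(1487) - 609514) = (-1928733 + 2827100)*(1487*(1 + 2*1487) - 609514) = 898367*(1487*(1 + 2974) - 609514) = 898367*(1487*2975 - 609514) = 898367*(4423825 - 609514) = 898367*3814311 = 3426651130137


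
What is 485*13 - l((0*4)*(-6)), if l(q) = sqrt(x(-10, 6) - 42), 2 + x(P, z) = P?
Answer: 6305 - 3*I*sqrt(6) ≈ 6305.0 - 7.3485*I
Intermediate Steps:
x(P, z) = -2 + P
l(q) = 3*I*sqrt(6) (l(q) = sqrt((-2 - 10) - 42) = sqrt(-12 - 42) = sqrt(-54) = 3*I*sqrt(6))
485*13 - l((0*4)*(-6)) = 485*13 - 3*I*sqrt(6) = 6305 - 3*I*sqrt(6)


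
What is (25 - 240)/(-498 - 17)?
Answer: 43/103 ≈ 0.41748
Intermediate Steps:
(25 - 240)/(-498 - 17) = -215/(-515) = -215*(-1/515) = 43/103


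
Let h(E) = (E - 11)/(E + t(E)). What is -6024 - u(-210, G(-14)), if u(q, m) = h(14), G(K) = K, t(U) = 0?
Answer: -84339/14 ≈ -6024.2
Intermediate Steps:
h(E) = (-11 + E)/E (h(E) = (E - 11)/(E + 0) = (-11 + E)/E)
u(q, m) = 3/14 (u(q, m) = (-11 + 14)/14 = (1/14)*3 = 3/14)
-6024 - u(-210, G(-14)) = -6024 - 1*3/14 = -6024 - 3/14 = -84339/14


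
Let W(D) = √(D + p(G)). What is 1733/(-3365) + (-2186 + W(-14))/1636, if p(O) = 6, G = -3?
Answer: -5095539/2752570 + I*√2/818 ≈ -1.8512 + 0.0017289*I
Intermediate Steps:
W(D) = √(6 + D) (W(D) = √(D + 6) = √(6 + D))
1733/(-3365) + (-2186 + W(-14))/1636 = 1733/(-3365) + (-2186 + √(6 - 14))/1636 = 1733*(-1/3365) + (-2186 + √(-8))*(1/1636) = -1733/3365 + (-2186 + 2*I*√2)*(1/1636) = -1733/3365 + (-1093/818 + I*√2/818) = -5095539/2752570 + I*√2/818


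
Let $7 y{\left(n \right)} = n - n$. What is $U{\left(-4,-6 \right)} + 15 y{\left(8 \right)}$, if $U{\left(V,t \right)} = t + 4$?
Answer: $-2$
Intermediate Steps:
$U{\left(V,t \right)} = 4 + t$
$y{\left(n \right)} = 0$ ($y{\left(n \right)} = \frac{n - n}{7} = \frac{1}{7} \cdot 0 = 0$)
$U{\left(-4,-6 \right)} + 15 y{\left(8 \right)} = \left(4 - 6\right) + 15 \cdot 0 = -2 + 0 = -2$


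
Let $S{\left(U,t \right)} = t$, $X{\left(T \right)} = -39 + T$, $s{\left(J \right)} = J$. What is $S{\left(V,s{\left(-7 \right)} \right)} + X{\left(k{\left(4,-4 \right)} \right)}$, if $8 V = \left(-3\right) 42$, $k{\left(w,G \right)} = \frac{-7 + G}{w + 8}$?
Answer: $- \frac{563}{12} \approx -46.917$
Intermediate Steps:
$k{\left(w,G \right)} = \frac{-7 + G}{8 + w}$
$V = - \frac{63}{4}$ ($V = \frac{\left(-3\right) 42}{8} = \frac{1}{8} \left(-126\right) = - \frac{63}{4} \approx -15.75$)
$S{\left(V,s{\left(-7 \right)} \right)} + X{\left(k{\left(4,-4 \right)} \right)} = -7 - \left(39 - \frac{-7 - 4}{8 + 4}\right) = -7 - \left(39 - \frac{1}{12} \left(-11\right)\right) = -7 + \left(-39 + \frac{1}{12} \left(-11\right)\right) = -7 - \frac{479}{12} = - \frac{563}{12}$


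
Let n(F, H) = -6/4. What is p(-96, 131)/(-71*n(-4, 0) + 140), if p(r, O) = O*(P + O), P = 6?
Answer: 35894/493 ≈ 72.807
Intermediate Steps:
p(r, O) = O*(6 + O)
n(F, H) = -3/2 (n(F, H) = -6*1/4 = -3/2)
p(-96, 131)/(-71*n(-4, 0) + 140) = (131*(6 + 131))/(-71*(-3/2) + 140) = (131*137)/(213/2 + 140) = 17947/(493/2) = 17947*(2/493) = 35894/493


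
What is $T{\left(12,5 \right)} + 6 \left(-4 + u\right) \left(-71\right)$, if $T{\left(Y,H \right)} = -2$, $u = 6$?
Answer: $-854$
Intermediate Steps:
$T{\left(12,5 \right)} + 6 \left(-4 + u\right) \left(-71\right) = -2 + 6 \left(-4 + 6\right) \left(-71\right) = -2 + 6 \cdot 2 \left(-71\right) = -2 + 12 \left(-71\right) = -2 - 852 = -854$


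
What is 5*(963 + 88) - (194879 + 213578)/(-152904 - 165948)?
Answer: 1675975717/318852 ≈ 5256.3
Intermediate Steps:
5*(963 + 88) - (194879 + 213578)/(-152904 - 165948) = 5*1051 - 408457/(-318852) = 5255 - 408457*(-1)/318852 = 5255 - 1*(-408457/318852) = 5255 + 408457/318852 = 1675975717/318852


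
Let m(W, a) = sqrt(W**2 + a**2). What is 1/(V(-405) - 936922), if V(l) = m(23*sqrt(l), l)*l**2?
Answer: -468461/676003389110792 - 1476225*I*sqrt(155)/676003389110792 ≈ -6.9299e-10 - 2.7188e-8*I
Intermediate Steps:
V(l) = l**2*sqrt(l**2 + 529*l) (V(l) = sqrt((23*sqrt(l))**2 + l**2)*l**2 = sqrt(529*l + l**2)*l**2 = sqrt(l**2 + 529*l)*l**2 = l**2*sqrt(l**2 + 529*l))
1/(V(-405) - 936922) = 1/((-405)**2*sqrt(-405*(529 - 405)) - 936922) = 1/(164025*sqrt(-405*124) - 936922) = 1/(164025*sqrt(-50220) - 936922) = 1/(164025*(18*I*sqrt(155)) - 936922) = 1/(2952450*I*sqrt(155) - 936922) = 1/(-936922 + 2952450*I*sqrt(155))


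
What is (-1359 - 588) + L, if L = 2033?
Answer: 86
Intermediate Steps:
(-1359 - 588) + L = (-1359 - 588) + 2033 = -1947 + 2033 = 86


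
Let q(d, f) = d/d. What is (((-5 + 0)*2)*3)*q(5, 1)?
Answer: -30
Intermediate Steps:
q(d, f) = 1
(((-5 + 0)*2)*3)*q(5, 1) = (((-5 + 0)*2)*3)*1 = (-5*2*3)*1 = -10*3*1 = -30*1 = -30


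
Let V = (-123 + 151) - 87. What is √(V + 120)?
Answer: √61 ≈ 7.8102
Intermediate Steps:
V = -59 (V = 28 - 87 = -59)
√(V + 120) = √(-59 + 120) = √61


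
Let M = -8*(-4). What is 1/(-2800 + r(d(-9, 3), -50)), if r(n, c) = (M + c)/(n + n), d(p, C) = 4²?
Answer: -16/44809 ≈ -0.00035707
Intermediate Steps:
d(p, C) = 16
M = 32
r(n, c) = (32 + c)/(2*n) (r(n, c) = (32 + c)/(n + n) = (32 + c)/((2*n)) = (32 + c)*(1/(2*n)) = (32 + c)/(2*n))
1/(-2800 + r(d(-9, 3), -50)) = 1/(-2800 + (½)*(32 - 50)/16) = 1/(-2800 + (½)*(1/16)*(-18)) = 1/(-2800 - 9/16) = 1/(-44809/16) = -16/44809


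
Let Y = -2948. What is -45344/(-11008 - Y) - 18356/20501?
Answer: 1156284/244435 ≈ 4.7304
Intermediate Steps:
-45344/(-11008 - Y) - 18356/20501 = -45344/(-11008 - 1*(-2948)) - 18356/20501 = -45344/(-11008 + 2948) - 18356*1/20501 = -45344/(-8060) - 1412/1577 = -45344*(-1/8060) - 1412/1577 = 872/155 - 1412/1577 = 1156284/244435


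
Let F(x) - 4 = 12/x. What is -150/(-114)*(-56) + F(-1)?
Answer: -1552/19 ≈ -81.684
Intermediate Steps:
F(x) = 4 + 12/x
-150/(-114)*(-56) + F(-1) = -150/(-114)*(-56) + (4 + 12/(-1)) = -150*(-1/114)*(-56) + (4 + 12*(-1)) = (25/19)*(-56) + (4 - 12) = -1400/19 - 8 = -1552/19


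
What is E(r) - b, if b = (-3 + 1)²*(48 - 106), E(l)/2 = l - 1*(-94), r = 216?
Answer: 852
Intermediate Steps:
E(l) = 188 + 2*l (E(l) = 2*(l - 1*(-94)) = 2*(l + 94) = 2*(94 + l) = 188 + 2*l)
b = -232 (b = (-2)²*(-58) = 4*(-58) = -232)
E(r) - b = (188 + 2*216) - 1*(-232) = (188 + 432) + 232 = 620 + 232 = 852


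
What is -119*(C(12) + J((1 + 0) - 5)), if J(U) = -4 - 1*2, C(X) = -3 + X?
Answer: -357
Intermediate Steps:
J(U) = -6 (J(U) = -4 - 2 = -6)
-119*(C(12) + J((1 + 0) - 5)) = -119*((-3 + 12) - 6) = -119*(9 - 6) = -119*3 = -357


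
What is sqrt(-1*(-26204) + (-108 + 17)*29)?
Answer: sqrt(23565) ≈ 153.51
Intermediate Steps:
sqrt(-1*(-26204) + (-108 + 17)*29) = sqrt(26204 - 91*29) = sqrt(26204 - 2639) = sqrt(23565)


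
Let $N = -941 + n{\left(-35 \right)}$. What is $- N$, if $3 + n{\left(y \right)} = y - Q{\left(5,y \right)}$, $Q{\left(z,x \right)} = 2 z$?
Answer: $989$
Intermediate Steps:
$n{\left(y \right)} = -13 + y$ ($n{\left(y \right)} = -3 + \left(y - 2 \cdot 5\right) = -3 + \left(y - 10\right) = -3 + \left(-10 + y\right) = -13 + y$)
$N = -989$ ($N = -941 - 48 = -989$)
$- N = \left(-1\right) \left(-989\right) = 989$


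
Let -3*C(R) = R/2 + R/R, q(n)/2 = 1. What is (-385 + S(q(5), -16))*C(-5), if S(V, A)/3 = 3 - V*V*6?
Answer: -224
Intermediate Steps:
q(n) = 2 (q(n) = 2*1 = 2)
S(V, A) = 9 - 18*V² (S(V, A) = 3*(3 - V*V*6) = 3*(3 - V²*6) = 3*(3 - 6*V²) = 9 - 18*V²)
C(R) = -⅓ - R/6 (C(R) = -(R/2 + R/R)/3 = -(R*(½) + 1)/3 = -(R/2 + 1)/3 = -(1 + R/2)/3 = -⅓ - R/6)
(-385 + S(q(5), -16))*C(-5) = (-385 + (9 - 18*2²))*(-⅓ - ⅙*(-5)) = (-385 + (9 - 18*4))*(-⅓ + ⅚) = (-385 + (9 - 72))*(½) = (-385 - 63)*(½) = -448*½ = -224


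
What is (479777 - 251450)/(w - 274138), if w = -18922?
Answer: -228327/293060 ≈ -0.77911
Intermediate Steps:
(479777 - 251450)/(w - 274138) = (479777 - 251450)/(-18922 - 274138) = 228327/(-293060) = 228327*(-1/293060) = -228327/293060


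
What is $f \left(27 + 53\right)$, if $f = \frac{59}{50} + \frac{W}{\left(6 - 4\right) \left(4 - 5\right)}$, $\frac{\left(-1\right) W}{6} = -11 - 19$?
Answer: $- \frac{35528}{5} \approx -7105.6$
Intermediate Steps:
$W = 180$ ($W = - 6 \left(-11 - 19\right) = \left(-6\right) \left(-30\right) = 180$)
$f = - \frac{4441}{50}$ ($f = \frac{59}{50} + \frac{180}{\left(6 - 4\right) \left(4 - 5\right)} = 59 \cdot \frac{1}{50} + \frac{180}{2 \left(-1\right)} = \frac{59}{50} + \frac{180}{-2} = \frac{59}{50} + 180 \left(- \frac{1}{2}\right) = \frac{59}{50} - 90 = - \frac{4441}{50} \approx -88.82$)
$f \left(27 + 53\right) = - \frac{4441 \left(27 + 53\right)}{50} = \left(- \frac{4441}{50}\right) 80 = - \frac{35528}{5}$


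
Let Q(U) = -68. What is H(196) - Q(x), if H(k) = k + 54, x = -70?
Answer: 318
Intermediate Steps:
H(k) = 54 + k
H(196) - Q(x) = (54 + 196) - 1*(-68) = 250 + 68 = 318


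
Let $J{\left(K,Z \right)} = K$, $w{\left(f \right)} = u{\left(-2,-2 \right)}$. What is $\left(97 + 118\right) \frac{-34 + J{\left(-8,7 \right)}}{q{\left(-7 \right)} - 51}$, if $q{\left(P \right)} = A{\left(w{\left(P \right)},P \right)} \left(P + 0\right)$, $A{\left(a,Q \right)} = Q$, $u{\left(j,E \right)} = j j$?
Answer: $4515$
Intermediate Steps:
$u{\left(j,E \right)} = j^{2}$
$w{\left(f \right)} = 4$ ($w{\left(f \right)} = \left(-2\right)^{2} = 4$)
$q{\left(P \right)} = P^{2}$ ($q{\left(P \right)} = P \left(P + 0\right) = P P = P^{2}$)
$\left(97 + 118\right) \frac{-34 + J{\left(-8,7 \right)}}{q{\left(-7 \right)} - 51} = \left(97 + 118\right) \frac{-34 - 8}{\left(-7\right)^{2} - 51} = 215 \left(- \frac{42}{49 - 51}\right) = 215 \left(- \frac{42}{-2}\right) = 215 \left(\left(-42\right) \left(- \frac{1}{2}\right)\right) = 215 \cdot 21 = 4515$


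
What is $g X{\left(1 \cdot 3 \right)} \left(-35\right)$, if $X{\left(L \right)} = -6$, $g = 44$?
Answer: $9240$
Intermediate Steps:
$g X{\left(1 \cdot 3 \right)} \left(-35\right) = 44 \left(-6\right) \left(-35\right) = \left(-264\right) \left(-35\right) = 9240$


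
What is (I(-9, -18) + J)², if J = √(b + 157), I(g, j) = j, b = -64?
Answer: (18 - √93)² ≈ 69.829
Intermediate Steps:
J = √93 (J = √(-64 + 157) = √93 ≈ 9.6436)
(I(-9, -18) + J)² = (-18 + √93)²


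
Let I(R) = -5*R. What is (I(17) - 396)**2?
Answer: 231361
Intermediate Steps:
(I(17) - 396)**2 = (-5*17 - 396)**2 = (-85 - 396)**2 = (-481)**2 = 231361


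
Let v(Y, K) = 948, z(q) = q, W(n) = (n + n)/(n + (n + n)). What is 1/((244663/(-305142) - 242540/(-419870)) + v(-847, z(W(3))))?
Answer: 12811997154/12142901550679 ≈ 0.0010551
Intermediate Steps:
W(n) = ⅔ (W(n) = (2*n)/(n + 2*n) = (2*n)/((3*n)) = (2*n)*(1/(3*n)) = ⅔)
1/((244663/(-305142) - 242540/(-419870)) + v(-847, z(W(3)))) = 1/((244663/(-305142) - 242540/(-419870)) + 948) = 1/((244663*(-1/305142) - 242540*(-1/419870)) + 948) = 1/((-244663/305142 + 24254/41987) + 948) = 1/(-2871751313/12811997154 + 948) = 1/(12142901550679/12811997154) = 12811997154/12142901550679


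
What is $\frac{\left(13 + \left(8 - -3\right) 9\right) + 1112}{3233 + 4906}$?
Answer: $\frac{408}{2713} \approx 0.15039$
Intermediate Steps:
$\frac{\left(13 + \left(8 - -3\right) 9\right) + 1112}{3233 + 4906} = \frac{\left(13 + \left(8 + 3\right) 9\right) + 1112}{8139} = \left(\left(13 + 11 \cdot 9\right) + 1112\right) \frac{1}{8139} = \left(\left(13 + 99\right) + 1112\right) \frac{1}{8139} = \left(112 + 1112\right) \frac{1}{8139} = 1224 \cdot \frac{1}{8139} = \frac{408}{2713}$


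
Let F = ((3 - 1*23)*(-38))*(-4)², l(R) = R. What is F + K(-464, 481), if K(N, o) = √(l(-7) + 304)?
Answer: 12160 + 3*√33 ≈ 12177.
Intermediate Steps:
K(N, o) = 3*√33 (K(N, o) = √(-7 + 304) = √297 = 3*√33)
F = 12160 (F = ((3 - 23)*(-38))*16 = -20*(-38)*16 = 760*16 = 12160)
F + K(-464, 481) = 12160 + 3*√33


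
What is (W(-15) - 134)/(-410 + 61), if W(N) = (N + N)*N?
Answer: -316/349 ≈ -0.90544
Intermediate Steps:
W(N) = 2*N² (W(N) = (2*N)*N = 2*N²)
(W(-15) - 134)/(-410 + 61) = (2*(-15)² - 134)/(-410 + 61) = (2*225 - 134)/(-349) = (450 - 134)*(-1/349) = 316*(-1/349) = -316/349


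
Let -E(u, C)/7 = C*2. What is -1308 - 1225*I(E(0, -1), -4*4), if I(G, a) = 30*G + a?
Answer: -496208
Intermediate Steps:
E(u, C) = -14*C (E(u, C) = -7*C*2 = -14*C)
I(G, a) = a + 30*G
-1308 - 1225*I(E(0, -1), -4*4) = -1308 - 1225*(-4*4 + 30*(-14*(-1))) = -1308 - 1225*(-16 + 30*14) = -1308 - 1225*(-16 + 420) = -1308 - 1225*404 = -1308 - 494900 = -496208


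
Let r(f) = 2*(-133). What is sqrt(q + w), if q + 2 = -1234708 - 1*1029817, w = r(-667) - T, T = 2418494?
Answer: I*sqrt(4683287) ≈ 2164.1*I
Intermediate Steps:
r(f) = -266
w = -2418760 (w = -266 - 1*2418494 = -266 - 2418494 = -2418760)
q = -2264527 (q = -2 + (-1234708 - 1*1029817) = -2 + (-1234708 - 1029817) = -2 - 2264525 = -2264527)
sqrt(q + w) = sqrt(-2264527 - 2418760) = sqrt(-4683287) = I*sqrt(4683287)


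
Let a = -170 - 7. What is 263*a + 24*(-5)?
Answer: -46671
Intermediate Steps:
a = -177
263*a + 24*(-5) = 263*(-177) + 24*(-5) = -46551 - 120 = -46671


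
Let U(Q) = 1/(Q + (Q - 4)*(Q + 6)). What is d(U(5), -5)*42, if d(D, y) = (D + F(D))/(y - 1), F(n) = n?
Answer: -7/8 ≈ -0.87500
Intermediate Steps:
U(Q) = 1/(Q + (-4 + Q)*(6 + Q))
d(D, y) = 2*D/(-1 + y) (d(D, y) = (D + D)/(y - 1) = (2*D)/(-1 + y) = 2*D/(-1 + y))
d(U(5), -5)*42 = (2/((-24 + 5² + 3*5)*(-1 - 5)))*42 = (2/((-24 + 25 + 15)*(-6)))*42 = (2*(-⅙)/16)*42 = (2*(1/16)*(-⅙))*42 = -1/48*42 = -7/8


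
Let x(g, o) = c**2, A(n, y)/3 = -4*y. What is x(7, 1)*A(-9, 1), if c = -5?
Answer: -300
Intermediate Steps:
A(n, y) = -12*y (A(n, y) = 3*(-4*y) = -12*y)
x(g, o) = 25 (x(g, o) = (-5)**2 = 25)
x(7, 1)*A(-9, 1) = 25*(-12*1) = 25*(-12) = -300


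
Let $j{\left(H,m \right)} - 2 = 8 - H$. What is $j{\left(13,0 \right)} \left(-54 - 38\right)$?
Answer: $276$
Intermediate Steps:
$j{\left(H,m \right)} = 10 - H$ ($j{\left(H,m \right)} = 2 - \left(-8 + H\right) = 10 - H$)
$j{\left(13,0 \right)} \left(-54 - 38\right) = \left(10 - 13\right) \left(-54 - 38\right) = \left(10 - 13\right) \left(-92\right) = \left(-3\right) \left(-92\right) = 276$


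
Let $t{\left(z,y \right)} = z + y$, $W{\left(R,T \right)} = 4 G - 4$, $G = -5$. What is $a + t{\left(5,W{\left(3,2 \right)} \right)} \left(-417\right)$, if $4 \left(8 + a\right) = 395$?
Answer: $\frac{32055}{4} \approx 8013.8$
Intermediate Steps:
$a = \frac{363}{4}$ ($a = -8 + \frac{1}{4} \cdot 395 = -8 + \frac{395}{4} = \frac{363}{4} \approx 90.75$)
$W{\left(R,T \right)} = -24$ ($W{\left(R,T \right)} = 4 \left(-5\right) - 4 = -20 - 4 = -24$)
$t{\left(z,y \right)} = y + z$
$a + t{\left(5,W{\left(3,2 \right)} \right)} \left(-417\right) = \frac{363}{4} + \left(-24 + 5\right) \left(-417\right) = \frac{363}{4} - -7923 = \frac{363}{4} + 7923 = \frac{32055}{4}$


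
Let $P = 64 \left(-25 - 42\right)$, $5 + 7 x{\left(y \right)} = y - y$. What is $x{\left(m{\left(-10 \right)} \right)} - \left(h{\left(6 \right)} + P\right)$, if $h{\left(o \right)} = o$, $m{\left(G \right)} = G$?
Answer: $\frac{29969}{7} \approx 4281.3$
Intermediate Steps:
$x{\left(y \right)} = - \frac{5}{7}$ ($x{\left(y \right)} = - \frac{5}{7} + \frac{y - y}{7} = - \frac{5}{7} + \frac{1}{7} \cdot 0 = - \frac{5}{7} + 0 = - \frac{5}{7}$)
$P = -4288$ ($P = 64 \left(-67\right) = -4288$)
$x{\left(m{\left(-10 \right)} \right)} - \left(h{\left(6 \right)} + P\right) = - \frac{5}{7} - \left(6 - 4288\right) = - \frac{5}{7} - -4282 = - \frac{5}{7} + 4282 = \frac{29969}{7}$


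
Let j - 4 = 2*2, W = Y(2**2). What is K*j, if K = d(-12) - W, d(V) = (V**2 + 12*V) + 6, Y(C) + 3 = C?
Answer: 40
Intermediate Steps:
Y(C) = -3 + C
W = 1 (W = -3 + 2**2 = -3 + 4 = 1)
d(V) = 6 + V**2 + 12*V
j = 8 (j = 4 + 2*2 = 4 + 4 = 8)
K = 5 (K = (6 + (-12)**2 + 12*(-12)) - 1*1 = (6 + 144 - 144) - 1 = 6 - 1 = 5)
K*j = 5*8 = 40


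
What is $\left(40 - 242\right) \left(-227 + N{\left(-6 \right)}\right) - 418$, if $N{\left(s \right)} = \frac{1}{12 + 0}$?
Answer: $\frac{272515}{6} \approx 45419.0$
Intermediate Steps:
$N{\left(s \right)} = \frac{1}{12}$
$\left(40 - 242\right) \left(-227 + N{\left(-6 \right)}\right) - 418 = \left(40 - 242\right) \left(-227 + \frac{1}{12}\right) - 418 = \left(-202\right) \left(- \frac{2723}{12}\right) - 418 = \frac{275023}{6} - 418 = \frac{272515}{6}$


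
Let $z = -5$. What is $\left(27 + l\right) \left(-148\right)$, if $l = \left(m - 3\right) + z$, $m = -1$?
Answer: $-2664$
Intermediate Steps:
$l = -9$ ($l = \left(-1 - 3\right) - 5 = -4 - 5 = -9$)
$\left(27 + l\right) \left(-148\right) = \left(27 - 9\right) \left(-148\right) = 18 \left(-148\right) = -2664$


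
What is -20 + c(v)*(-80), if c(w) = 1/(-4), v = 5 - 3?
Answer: 0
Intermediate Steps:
v = 2
c(w) = -1/4
-20 + c(v)*(-80) = -20 - 1/4*(-80) = -20 + 20 = 0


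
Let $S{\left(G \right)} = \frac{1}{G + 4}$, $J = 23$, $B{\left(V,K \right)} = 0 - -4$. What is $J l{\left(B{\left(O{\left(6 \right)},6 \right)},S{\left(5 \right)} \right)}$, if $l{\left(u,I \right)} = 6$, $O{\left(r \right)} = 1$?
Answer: $138$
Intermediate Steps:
$B{\left(V,K \right)} = 4$ ($B{\left(V,K \right)} = 0 + 4 = 4$)
$S{\left(G \right)} = \frac{1}{4 + G}$
$J l{\left(B{\left(O{\left(6 \right)},6 \right)},S{\left(5 \right)} \right)} = 23 \cdot 6 = 138$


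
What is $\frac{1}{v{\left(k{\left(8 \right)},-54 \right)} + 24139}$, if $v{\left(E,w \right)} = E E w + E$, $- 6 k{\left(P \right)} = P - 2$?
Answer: $\frac{1}{24084} \approx 4.1521 \cdot 10^{-5}$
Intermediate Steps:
$k{\left(P \right)} = \frac{1}{3} - \frac{P}{6}$ ($k{\left(P \right)} = - \frac{P - 2}{6} = - \frac{-2 + P}{6} = \frac{1}{3} - \frac{P}{6}$)
$v{\left(E,w \right)} = E + w E^{2}$ ($v{\left(E,w \right)} = E^{2} w + E = w E^{2} + E = E + w E^{2}$)
$\frac{1}{v{\left(k{\left(8 \right)},-54 \right)} + 24139} = \frac{1}{\left(\frac{1}{3} - \frac{4}{3}\right) \left(1 + \left(\frac{1}{3} - \frac{4}{3}\right) \left(-54\right)\right) + 24139} = \frac{1}{- (1 - -54) + 24139} = \frac{1}{- (1 + 54) + 24139} = \frac{1}{\left(-1\right) 55 + 24139} = \frac{1}{-55 + 24139} = \frac{1}{24084}$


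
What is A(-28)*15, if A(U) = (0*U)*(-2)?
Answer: 0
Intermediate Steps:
A(U) = 0 (A(U) = 0*(-2) = 0)
A(-28)*15 = 0*15 = 0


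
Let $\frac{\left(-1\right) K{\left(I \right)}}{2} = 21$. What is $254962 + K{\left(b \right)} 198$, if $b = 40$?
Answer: $246646$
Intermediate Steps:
$K{\left(I \right)} = -42$ ($K{\left(I \right)} = \left(-2\right) 21 = -42$)
$254962 + K{\left(b \right)} 198 = 254962 - 8316 = 246646$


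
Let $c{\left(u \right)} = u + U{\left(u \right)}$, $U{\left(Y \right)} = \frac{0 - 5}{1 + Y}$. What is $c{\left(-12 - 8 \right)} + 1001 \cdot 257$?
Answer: $\frac{4887508}{19} \approx 2.5724 \cdot 10^{5}$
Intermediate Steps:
$U{\left(Y \right)} = - \frac{5}{1 + Y}$
$c{\left(u \right)} = u - \frac{5}{1 + u}$
$c{\left(-12 - 8 \right)} + 1001 \cdot 257 = \frac{-5 + \left(-12 - 8\right) \left(1 - 20\right)}{1 - 20} + 1001 \cdot 257 = \frac{-5 - 20 \left(1 - 20\right)}{1 - 20} + 257257 = \frac{-5 - -380}{-19} + 257257 = - \frac{-5 + 380}{19} + 257257 = \left(- \frac{1}{19}\right) 375 + 257257 = - \frac{375}{19} + 257257 = \frac{4887508}{19}$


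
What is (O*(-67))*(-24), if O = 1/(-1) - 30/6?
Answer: -9648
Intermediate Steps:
O = -6 (O = 1*(-1) - 30*⅙ = -1 - 5 = -6)
(O*(-67))*(-24) = -6*(-67)*(-24) = 402*(-24) = -9648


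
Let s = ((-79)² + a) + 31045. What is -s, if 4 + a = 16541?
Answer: -53823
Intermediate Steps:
a = 16537 (a = -4 + 16541 = 16537)
s = 53823 (s = ((-79)² + 16537) + 31045 = (6241 + 16537) + 31045 = 22778 + 31045 = 53823)
-s = -1*53823 = -53823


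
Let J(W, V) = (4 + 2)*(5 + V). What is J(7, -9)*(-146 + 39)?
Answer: 2568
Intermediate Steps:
J(W, V) = 30 + 6*V (J(W, V) = 6*(5 + V) = 30 + 6*V)
J(7, -9)*(-146 + 39) = (30 + 6*(-9))*(-146 + 39) = (30 - 54)*(-107) = -24*(-107) = 2568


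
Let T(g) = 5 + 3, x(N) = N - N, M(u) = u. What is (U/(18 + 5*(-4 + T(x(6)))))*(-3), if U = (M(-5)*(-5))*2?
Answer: -75/19 ≈ -3.9474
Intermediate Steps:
x(N) = 0
T(g) = 8
U = 50 (U = -5*(-5)*2 = 25*2 = 50)
(U/(18 + 5*(-4 + T(x(6)))))*(-3) = (50/(18 + 5*(-4 + 8)))*(-3) = (50/(18 + 5*4))*(-3) = (50/(18 + 20))*(-3) = (50/38)*(-3) = (50*(1/38))*(-3) = (25/19)*(-3) = -75/19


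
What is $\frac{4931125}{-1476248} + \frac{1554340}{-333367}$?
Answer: $- \frac{3938465664195}{492132367016} \approx -8.0029$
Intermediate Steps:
$\frac{4931125}{-1476248} + \frac{1554340}{-333367} = 4931125 \left(- \frac{1}{1476248}\right) + 1554340 \left(- \frac{1}{333367}\right) = - \frac{4931125}{1476248} - \frac{1554340}{333367} = - \frac{3938465664195}{492132367016}$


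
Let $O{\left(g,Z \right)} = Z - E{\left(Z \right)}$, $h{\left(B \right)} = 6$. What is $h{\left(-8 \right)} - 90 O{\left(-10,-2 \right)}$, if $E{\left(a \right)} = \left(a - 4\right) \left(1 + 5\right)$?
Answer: $-3054$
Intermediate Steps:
$E{\left(a \right)} = -24 + 6 a$ ($E{\left(a \right)} = \left(-4 + a\right) 6 = -24 + 6 a$)
$O{\left(g,Z \right)} = 24 - 5 Z$ ($O{\left(g,Z \right)} = Z - \left(-24 + 6 Z\right) = 24 - 5 Z$)
$h{\left(-8 \right)} - 90 O{\left(-10,-2 \right)} = 6 - 90 \left(24 - -10\right) = 6 - 90 \left(24 + 10\right) = 6 - 3060 = -3054$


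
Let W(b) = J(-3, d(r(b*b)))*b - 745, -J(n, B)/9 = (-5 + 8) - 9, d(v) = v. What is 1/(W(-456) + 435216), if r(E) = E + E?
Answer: 1/409847 ≈ 2.4399e-6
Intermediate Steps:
r(E) = 2*E
J(n, B) = 54 (J(n, B) = -9*((-5 + 8) - 9) = -9*(3 - 9) = -9*(-6) = 54)
W(b) = -745 + 54*b (W(b) = 54*b - 745 = -745 + 54*b)
1/(W(-456) + 435216) = 1/((-745 + 54*(-456)) + 435216) = 1/((-745 - 24624) + 435216) = 1/(-25369 + 435216) = 1/409847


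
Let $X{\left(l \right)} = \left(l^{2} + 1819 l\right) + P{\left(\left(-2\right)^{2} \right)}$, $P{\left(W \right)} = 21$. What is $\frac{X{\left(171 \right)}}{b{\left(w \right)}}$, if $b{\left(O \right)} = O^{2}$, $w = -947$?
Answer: $\frac{340311}{896809} \approx 0.37947$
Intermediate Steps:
$X{\left(l \right)} = 21 + l^{2} + 1819 l$ ($X{\left(l \right)} = \left(l^{2} + 1819 l\right) + 21 = 21 + l^{2} + 1819 l$)
$\frac{X{\left(171 \right)}}{b{\left(w \right)}} = \frac{21 + 171^{2} + 1819 \cdot 171}{\left(-947\right)^{2}} = \frac{21 + 29241 + 311049}{896809} = 340311 \cdot \frac{1}{896809} = \frac{340311}{896809}$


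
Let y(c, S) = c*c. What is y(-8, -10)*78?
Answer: 4992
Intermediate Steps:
y(c, S) = c**2
y(-8, -10)*78 = (-8)**2*78 = 64*78 = 4992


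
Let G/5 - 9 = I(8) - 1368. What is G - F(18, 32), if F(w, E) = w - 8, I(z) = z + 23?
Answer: -6650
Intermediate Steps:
I(z) = 23 + z
F(w, E) = -8 + w
G = -6640 (G = 45 + 5*((23 + 8) - 1368) = 45 + 5*(31 - 1368) = 45 + 5*(-1337) = 45 - 6685 = -6640)
G - F(18, 32) = -6640 - (-8 + 18) = -6640 - 1*10 = -6640 - 10 = -6650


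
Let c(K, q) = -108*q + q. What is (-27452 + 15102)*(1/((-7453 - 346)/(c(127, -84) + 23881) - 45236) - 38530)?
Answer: 707520343317008650/1486869883 ≈ 4.7585e+8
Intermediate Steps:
c(K, q) = -107*q
(-27452 + 15102)*(1/((-7453 - 346)/(c(127, -84) + 23881) - 45236) - 38530) = (-27452 + 15102)*(1/((-7453 - 346)/(-107*(-84) + 23881) - 45236) - 38530) = -12350*(1/(-7799/(8988 + 23881) - 45236) - 38530) = -12350*(1/(-7799/32869 - 45236) - 38530) = -12350*(1/(-1486869883/32869) - 38530) = -12350*(-32869/1486869883 - 38530) = -12350*(-57289096624859/1486869883) = 707520343317008650/1486869883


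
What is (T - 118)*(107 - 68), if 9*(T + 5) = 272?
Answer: -10855/3 ≈ -3618.3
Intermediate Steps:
T = 227/9 (T = -5 + (⅑)*272 = -5 + 272/9 = 227/9 ≈ 25.222)
(T - 118)*(107 - 68) = (227/9 - 118)*(107 - 68) = -835/9*39 = -10855/3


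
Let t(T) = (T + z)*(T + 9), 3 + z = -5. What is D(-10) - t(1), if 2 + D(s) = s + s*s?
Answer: 158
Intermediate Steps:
z = -8 (z = -3 - 5 = -8)
D(s) = -2 + s + s**2 (D(s) = -2 + (s + s*s) = -2 + (s + s**2) = -2 + s + s**2)
t(T) = (-8 + T)*(9 + T) (t(T) = (T - 8)*(T + 9) = (-8 + T)*(9 + T))
D(-10) - t(1) = (-2 - 10 + (-10)**2) - (-72 + 1 + 1**2) = (-2 - 10 + 100) - (-72 + 1 + 1) = 88 - 1*(-70) = 88 + 70 = 158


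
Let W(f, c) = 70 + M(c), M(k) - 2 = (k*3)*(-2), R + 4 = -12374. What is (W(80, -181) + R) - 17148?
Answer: -28368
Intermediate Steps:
R = -12378 (R = -4 - 12374 = -12378)
M(k) = 2 - 6*k (M(k) = 2 + (k*3)*(-2) = 2 + (3*k)*(-2) = 2 - 6*k)
W(f, c) = 72 - 6*c (W(f, c) = 70 + (2 - 6*c) = 72 - 6*c)
(W(80, -181) + R) - 17148 = ((72 - 6*(-181)) - 12378) - 17148 = ((72 + 1086) - 12378) - 17148 = (1158 - 12378) - 17148 = -11220 - 17148 = -28368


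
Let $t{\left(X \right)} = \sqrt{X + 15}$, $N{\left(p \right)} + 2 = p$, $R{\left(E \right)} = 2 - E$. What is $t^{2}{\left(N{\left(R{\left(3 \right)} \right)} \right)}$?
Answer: $12$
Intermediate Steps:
$N{\left(p \right)} = -2 + p$
$t{\left(X \right)} = \sqrt{15 + X}$
$t^{2}{\left(N{\left(R{\left(3 \right)} \right)} \right)} = \left(\sqrt{15 + \left(-2 + \left(2 - 3\right)\right)}\right)^{2} = \left(\sqrt{15 - 3}\right)^{2} = \left(\sqrt{12}\right)^{2} = \left(2 \sqrt{3}\right)^{2} = 12$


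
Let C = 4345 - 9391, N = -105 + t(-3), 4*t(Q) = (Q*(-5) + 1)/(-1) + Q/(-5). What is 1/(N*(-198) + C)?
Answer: 10/165063 ≈ 6.0583e-5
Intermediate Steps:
t(Q) = -¼ + 6*Q/5 (t(Q) = ((Q*(-5) + 1)/(-1) + Q/(-5))/4 = ((-5*Q + 1)*(-1) + Q*(-⅕))/4 = ((1 - 5*Q)*(-1) - Q/5)/4 = ((-1 + 5*Q) - Q/5)/4 = (-1 + 24*Q/5)/4 = -¼ + 6*Q/5)
N = -2177/20 (N = -105 + (-¼ + (6/5)*(-3)) = -105 + (-¼ - 18/5) = -105 - 77/20 = -2177/20 ≈ -108.85)
C = -5046
1/(N*(-198) + C) = 1/(-2177/20*(-198) - 5046) = 1/(215523/10 - 5046) = 1/(165063/10) = 10/165063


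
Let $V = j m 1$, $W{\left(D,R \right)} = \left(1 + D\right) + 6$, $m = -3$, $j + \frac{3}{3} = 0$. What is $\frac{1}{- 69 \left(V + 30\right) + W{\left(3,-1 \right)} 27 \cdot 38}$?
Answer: $\frac{1}{7983} \approx 0.00012527$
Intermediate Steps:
$j = -1$ ($j = -1 + 0 = -1$)
$W{\left(D,R \right)} = 7 + D$
$V = 3$ ($V = \left(-1\right) \left(-3\right) 1 = 3 \cdot 1 = 3$)
$\frac{1}{- 69 \left(V + 30\right) + W{\left(3,-1 \right)} 27 \cdot 38} = \frac{1}{- 69 \left(3 + 30\right) + \left(7 + 3\right) 27 \cdot 38} = \frac{1}{\left(-69\right) 33 + 10 \cdot 27 \cdot 38} = \frac{1}{-2277 + 270 \cdot 38} = \frac{1}{-2277 + 10260} = \frac{1}{7983}$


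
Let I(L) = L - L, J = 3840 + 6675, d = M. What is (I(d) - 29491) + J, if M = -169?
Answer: -18976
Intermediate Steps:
d = -169
J = 10515
I(L) = 0
(I(d) - 29491) + J = (0 - 29491) + 10515 = -29491 + 10515 = -18976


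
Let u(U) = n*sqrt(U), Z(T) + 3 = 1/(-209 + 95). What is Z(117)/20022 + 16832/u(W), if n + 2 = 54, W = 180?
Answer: -343/2282508 + 2104*sqrt(5)/195 ≈ 24.126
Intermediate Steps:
Z(T) = -343/114 (Z(T) = -3 + 1/(-209 + 95) = -3 + 1/(-114) = -3 - 1/114 = -343/114)
n = 52 (n = -2 + 54 = 52)
u(U) = 52*sqrt(U)
Z(117)/20022 + 16832/u(W) = -343/114/20022 + 16832/((52*sqrt(180))) = -343/114*1/20022 + 16832/((52*(6*sqrt(5)))) = -343/2282508 + 16832/((312*sqrt(5))) = -343/2282508 + 16832*(sqrt(5)/1560) = -343/2282508 + 2104*sqrt(5)/195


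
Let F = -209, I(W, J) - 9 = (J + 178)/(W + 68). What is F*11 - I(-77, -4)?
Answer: -6866/3 ≈ -2288.7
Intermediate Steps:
I(W, J) = 9 + (178 + J)/(68 + W) (I(W, J) = 9 + (J + 178)/(W + 68) = 9 + (178 + J)/(68 + W))
F*11 - I(-77, -4) = -209*11 - (790 - 4 + 9*(-77))/(68 - 77) = -2299 - (790 - 4 - 693)/(-9) = -2299 - (-1)*93/9 = -2299 - 1*(-31/3) = -2299 + 31/3 = -6866/3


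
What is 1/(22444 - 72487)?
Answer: -1/50043 ≈ -1.9983e-5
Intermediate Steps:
1/(22444 - 72487) = 1/(-50043) = -1/50043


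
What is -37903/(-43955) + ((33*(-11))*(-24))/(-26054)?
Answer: 302294401/572601785 ≈ 0.52793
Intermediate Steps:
-37903/(-43955) + ((33*(-11))*(-24))/(-26054) = -37903*(-1/43955) - 363*(-24)*(-1/26054) = 37903/43955 + 8712*(-1/26054) = 37903/43955 - 4356/13027 = 302294401/572601785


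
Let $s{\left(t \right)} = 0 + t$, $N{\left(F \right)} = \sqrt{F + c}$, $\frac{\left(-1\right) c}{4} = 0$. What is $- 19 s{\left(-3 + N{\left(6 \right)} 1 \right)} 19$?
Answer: $1083 - 361 \sqrt{6} \approx 198.73$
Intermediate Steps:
$c = 0$ ($c = \left(-4\right) 0 = 0$)
$N{\left(F \right)} = \sqrt{F}$ ($N{\left(F \right)} = \sqrt{F + 0} = \sqrt{F}$)
$s{\left(t \right)} = t$
$- 19 s{\left(-3 + N{\left(6 \right)} 1 \right)} 19 = - 19 \left(-3 + \sqrt{6} \cdot 1\right) 19 = - 19 \left(-3 + \sqrt{6}\right) 19 = \left(57 - 19 \sqrt{6}\right) 19 = 1083 - 361 \sqrt{6}$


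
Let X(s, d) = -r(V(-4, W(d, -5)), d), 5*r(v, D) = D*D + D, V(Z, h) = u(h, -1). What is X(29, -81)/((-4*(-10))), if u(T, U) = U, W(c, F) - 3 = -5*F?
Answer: -162/5 ≈ -32.400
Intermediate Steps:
W(c, F) = 3 - 5*F
V(Z, h) = -1
r(v, D) = D/5 + D²/5 (r(v, D) = (D*D + D)/5 = (D² + D)/5 = (D + D²)/5 = D/5 + D²/5)
X(s, d) = -d*(1 + d)/5
X(29, -81)/((-4*(-10))) = (-⅕*(-81)*(1 - 81))/((-4*(-10))) = -⅕*(-81)*(-80)/40 = -1296*1/40 = -162/5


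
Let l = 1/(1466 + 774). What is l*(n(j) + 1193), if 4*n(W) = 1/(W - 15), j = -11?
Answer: 124071/232960 ≈ 0.53259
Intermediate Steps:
l = 1/2240 ≈ 0.00044643
n(W) = 1/(4*(-15 + W)) (n(W) = 1/(4*(W - 15)) = 1/(4*(-15 + W)))
l*(n(j) + 1193) = (1/(4*(-15 - 11)) + 1193)/2240 = ((¼)/(-26) + 1193)/2240 = ((¼)*(-1/26) + 1193)/2240 = (-1/104 + 1193)/2240 = (1/2240)*(124071/104) = 124071/232960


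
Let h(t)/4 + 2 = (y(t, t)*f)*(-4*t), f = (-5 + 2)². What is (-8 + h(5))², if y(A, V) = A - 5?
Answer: 256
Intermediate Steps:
y(A, V) = -5 + A
f = 9 (f = (-3)² = 9)
h(t) = -8 - 16*t*(-45 + 9*t) (h(t) = -8 + 4*(((-5 + t)*9)*(-4*t)) = -8 + 4*((-45 + 9*t)*(-4*t)) = -8 + 4*(-4*t*(-45 + 9*t)) = -8 - 16*t*(-45 + 9*t))
(-8 + h(5))² = (-8 + (-8 - 144*5² + 720*5))² = (-8 + (-8 - 144*25 + 3600))² = (-8 + (-8 - 3600 + 3600))² = (-8 - 8)² = (-16)² = 256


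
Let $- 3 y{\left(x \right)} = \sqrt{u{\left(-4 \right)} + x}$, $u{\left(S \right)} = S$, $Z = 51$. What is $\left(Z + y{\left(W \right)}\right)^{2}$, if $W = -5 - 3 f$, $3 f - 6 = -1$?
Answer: $\frac{\left(153 - i \sqrt{14}\right)^{2}}{9} \approx 2599.4 - 127.22 i$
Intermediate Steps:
$f = \frac{5}{3}$ ($f = 2 + \frac{1}{3} \left(-1\right) = 2 - \frac{1}{3} = \frac{5}{3} \approx 1.6667$)
$W = -10$ ($W = -5 - 5 = -10$)
$y{\left(x \right)} = - \frac{\sqrt{-4 + x}}{3}$
$\left(Z + y{\left(W \right)}\right)^{2} = \left(51 - \frac{\sqrt{-4 - 10}}{3}\right)^{2} = \left(51 - \frac{\sqrt{-14}}{3}\right)^{2} = \left(51 - \frac{i \sqrt{14}}{3}\right)^{2}$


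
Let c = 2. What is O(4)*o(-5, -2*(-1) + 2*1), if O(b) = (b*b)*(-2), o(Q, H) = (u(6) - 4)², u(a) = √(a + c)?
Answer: -768 + 512*√2 ≈ -43.923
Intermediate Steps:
u(a) = √(2 + a) (u(a) = √(a + 2) = √(2 + a))
o(Q, H) = (-4 + 2*√2)² (o(Q, H) = (√(2 + 6) - 4)² = (√8 - 4)² = (2*√2 - 4)² = (-4 + 2*√2)²)
O(b) = -2*b² (O(b) = b²*(-2) = -2*b²)
O(4)*o(-5, -2*(-1) + 2*1) = (-2*4²)*(24 - 16*√2) = (-2*16)*(24 - 16*√2) = -32*(24 - 16*√2) = -768 + 512*√2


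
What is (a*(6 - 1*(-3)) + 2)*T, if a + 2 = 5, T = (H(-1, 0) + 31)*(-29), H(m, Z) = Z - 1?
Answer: -25230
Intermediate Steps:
H(m, Z) = -1 + Z
T = -870 (T = ((-1 + 0) + 31)*(-29) = (-1 + 31)*(-29) = 30*(-29) = -870)
a = 3 (a = -2 + 5 = 3)
(a*(6 - 1*(-3)) + 2)*T = (3*(6 - 1*(-3)) + 2)*(-870) = (3*(6 + 3) + 2)*(-870) = (3*9 + 2)*(-870) = (27 + 2)*(-870) = 29*(-870) = -25230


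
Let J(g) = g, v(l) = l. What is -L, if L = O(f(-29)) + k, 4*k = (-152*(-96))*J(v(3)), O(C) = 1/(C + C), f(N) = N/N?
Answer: -21889/2 ≈ -10945.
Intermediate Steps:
f(N) = 1
O(C) = 1/(2*C)
k = 10944 (k = (-152*(-96)*3)/4 = (14592*3)/4 = (1/4)*43776 = 10944)
L = 21889/2 (L = (1/2)/1 + 10944 = (1/2)*1 + 10944 = 1/2 + 10944 = 21889/2 ≈ 10945.)
-L = -1*21889/2 = -21889/2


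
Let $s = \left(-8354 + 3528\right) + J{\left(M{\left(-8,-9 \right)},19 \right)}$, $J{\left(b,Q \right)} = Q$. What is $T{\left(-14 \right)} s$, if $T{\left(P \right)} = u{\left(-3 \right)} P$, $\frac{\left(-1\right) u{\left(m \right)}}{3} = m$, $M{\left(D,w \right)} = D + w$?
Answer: $605682$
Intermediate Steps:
$u{\left(m \right)} = - 3 m$
$T{\left(P \right)} = 9 P$ ($T{\left(P \right)} = \left(-3\right) \left(-3\right) P = 9 P$)
$s = -4807$ ($s = \left(-8354 + 3528\right) + 19 = -4826 + 19 = -4807$)
$T{\left(-14 \right)} s = 9 \left(-14\right) \left(-4807\right) = \left(-126\right) \left(-4807\right) = 605682$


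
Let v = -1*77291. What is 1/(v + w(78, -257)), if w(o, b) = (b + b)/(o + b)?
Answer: -179/13834575 ≈ -1.2939e-5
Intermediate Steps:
w(o, b) = 2*b/(b + o) (w(o, b) = (2*b)/(b + o) = 2*b/(b + o))
v = -77291
1/(v + w(78, -257)) = 1/(-77291 + 2*(-257)/(-257 + 78)) = 1/(-77291 + 2*(-257)/(-179)) = 1/(-77291 + 2*(-257)*(-1/179)) = 1/(-77291 + 514/179) = 1/(-13834575/179) = -179/13834575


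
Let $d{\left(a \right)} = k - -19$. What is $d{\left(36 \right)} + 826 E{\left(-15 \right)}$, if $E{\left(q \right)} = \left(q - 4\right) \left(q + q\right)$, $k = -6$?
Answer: $470833$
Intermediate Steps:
$E{\left(q \right)} = 2 q \left(-4 + q\right)$ ($E{\left(q \right)} = \left(-4 + q\right) 2 q = 2 q \left(-4 + q\right)$)
$d{\left(a \right)} = 13$ ($d{\left(a \right)} = -6 - -19 = -6 + 19 = 13$)
$d{\left(36 \right)} + 826 E{\left(-15 \right)} = 13 + 826 \cdot 2 \left(-15\right) \left(-4 - 15\right) = 13 + 826 \cdot 2 \left(-15\right) \left(-19\right) = 13 + 826 \cdot 570 = 13 + 470820 = 470833$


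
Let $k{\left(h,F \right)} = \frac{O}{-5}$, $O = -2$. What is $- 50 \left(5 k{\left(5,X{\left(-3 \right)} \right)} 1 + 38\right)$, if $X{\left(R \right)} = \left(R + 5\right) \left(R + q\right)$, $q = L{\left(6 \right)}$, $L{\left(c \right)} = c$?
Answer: $-2000$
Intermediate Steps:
$q = 6$
$X{\left(R \right)} = \left(5 + R\right) \left(6 + R\right)$ ($X{\left(R \right)} = \left(R + 5\right) \left(R + 6\right) = \left(5 + R\right) \left(6 + R\right)$)
$k{\left(h,F \right)} = \frac{2}{5}$ ($k{\left(h,F \right)} = - \frac{2}{-5} = \left(-2\right) \left(- \frac{1}{5}\right) = \frac{2}{5}$)
$- 50 \left(5 k{\left(5,X{\left(-3 \right)} \right)} 1 + 38\right) = - 50 \left(5 \cdot \frac{2}{5} \cdot 1 + 38\right) = - 50 \left(2 \cdot 1 + 38\right) = - 50 \left(2 + 38\right) = \left(-50\right) 40 = -2000$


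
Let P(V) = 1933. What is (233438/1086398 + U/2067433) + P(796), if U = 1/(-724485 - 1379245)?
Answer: 4567310463681348741541/2362546722868062910 ≈ 1933.2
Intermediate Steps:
U = -1/2103730 (U = 1/(-2103730) = -1/2103730 ≈ -4.7535e-7)
(233438/1086398 + U/2067433) + P(796) = (233438/1086398 - 1/2103730/2067433) + 1933 = (233438*(1/1086398) - 1/2103730*1/2067433) + 1933 = (116719/543199 - 1/4349320825090) + 1933 = 507648377383136511/2362546722868062910 + 1933 = 4567310463681348741541/2362546722868062910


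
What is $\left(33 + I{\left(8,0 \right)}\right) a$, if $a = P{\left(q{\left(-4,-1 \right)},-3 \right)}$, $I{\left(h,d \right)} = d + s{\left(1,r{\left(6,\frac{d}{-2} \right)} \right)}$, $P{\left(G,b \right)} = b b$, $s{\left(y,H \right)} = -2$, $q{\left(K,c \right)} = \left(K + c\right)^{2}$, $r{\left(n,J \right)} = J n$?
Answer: $279$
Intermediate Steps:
$P{\left(G,b \right)} = b^{2}$
$I{\left(h,d \right)} = -2 + d$ ($I{\left(h,d \right)} = d - 2 = -2 + d$)
$a = 9$ ($a = \left(-3\right)^{2} = 9$)
$\left(33 + I{\left(8,0 \right)}\right) a = \left(33 + \left(-2 + 0\right)\right) 9 = \left(33 - 2\right) 9 = 31 \cdot 9 = 279$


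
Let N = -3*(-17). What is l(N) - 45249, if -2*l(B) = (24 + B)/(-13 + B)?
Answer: -3438999/76 ≈ -45250.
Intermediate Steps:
N = 51
l(B) = -(24 + B)/(2*(-13 + B))
l(N) - 45249 = (-24 - 1*51)/(2*(-13 + 51)) - 45249 = (½)*(-24 - 51)/38 - 45249 = (½)*(1/38)*(-75) - 45249 = -75/76 - 45249 = -3438999/76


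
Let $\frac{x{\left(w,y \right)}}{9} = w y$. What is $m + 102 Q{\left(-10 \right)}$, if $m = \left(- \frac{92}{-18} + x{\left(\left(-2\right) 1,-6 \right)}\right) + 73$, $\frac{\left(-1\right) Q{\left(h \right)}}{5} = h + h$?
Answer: $\frac{93475}{9} \approx 10386.0$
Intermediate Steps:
$x{\left(w,y \right)} = 9 w y$
$Q{\left(h \right)} = - 10 h$ ($Q{\left(h \right)} = - 5 \left(h + h\right) = - 5 \cdot 2 h = - 10 h$)
$m = \frac{1675}{9}$ ($m = \left(- \frac{92}{-18} + 9 \left(\left(-2\right) 1\right) \left(-6\right)\right) + 73 = \left(\left(-92\right) \left(- \frac{1}{18}\right) + 9 \left(-2\right) \left(-6\right)\right) + 73 = \left(\frac{46}{9} + 108\right) + 73 = \frac{1018}{9} + 73 = \frac{1675}{9} \approx 186.11$)
$m + 102 Q{\left(-10 \right)} = \frac{1675}{9} + 102 \left(\left(-10\right) \left(-10\right)\right) = \frac{1675}{9} + 102 \cdot 100 = \frac{1675}{9} + 10200 = \frac{93475}{9}$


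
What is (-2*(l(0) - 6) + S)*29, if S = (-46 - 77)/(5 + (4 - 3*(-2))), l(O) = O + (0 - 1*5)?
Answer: 2001/5 ≈ 400.20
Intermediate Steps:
l(O) = -5 + O (l(O) = O + (0 - 5) = O - 5 = -5 + O)
S = -41/5 (S = -123/(5 + (4 + 6)) = -123/(5 + 10) = -123/15 = -123*1/15 = -41/5 ≈ -8.2000)
(-2*(l(0) - 6) + S)*29 = (-2*((-5 + 0) - 6) - 41/5)*29 = (-2*(-5 - 6) - 41/5)*29 = (-2*(-11) - 41/5)*29 = (22 - 41/5)*29 = (69/5)*29 = 2001/5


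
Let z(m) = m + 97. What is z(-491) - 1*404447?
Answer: -404841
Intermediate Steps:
z(m) = 97 + m
z(-491) - 1*404447 = (97 - 491) - 1*404447 = -394 - 404447 = -404841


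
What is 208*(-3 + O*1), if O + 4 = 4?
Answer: -624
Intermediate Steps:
O = 0 (O = -4 + 4 = 0)
208*(-3 + O*1) = 208*(-3 + 0*1) = 208*(-3 + 0) = 208*(-3) = -624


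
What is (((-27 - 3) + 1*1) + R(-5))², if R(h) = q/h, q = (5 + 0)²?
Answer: 1156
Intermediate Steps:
q = 25 (q = 5² = 25)
R(h) = 25/h
(((-27 - 3) + 1*1) + R(-5))² = (((-27 - 3) + 1*1) + 25/(-5))² = ((-30 + 1) + 25*(-⅕))² = (-29 - 5)² = (-34)² = 1156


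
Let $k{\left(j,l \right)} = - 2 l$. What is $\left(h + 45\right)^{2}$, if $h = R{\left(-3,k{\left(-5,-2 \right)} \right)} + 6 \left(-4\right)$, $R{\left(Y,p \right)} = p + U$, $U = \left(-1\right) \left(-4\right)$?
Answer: $841$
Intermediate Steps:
$U = 4$
$R{\left(Y,p \right)} = 4 + p$ ($R{\left(Y,p \right)} = p + 4 = 4 + p$)
$h = -16$ ($h = \left(4 - -4\right) + 6 \left(-4\right) = \left(4 + 4\right) - 24 = 8 - 24 = -16$)
$\left(h + 45\right)^{2} = \left(-16 + 45\right)^{2} = 29^{2} = 841$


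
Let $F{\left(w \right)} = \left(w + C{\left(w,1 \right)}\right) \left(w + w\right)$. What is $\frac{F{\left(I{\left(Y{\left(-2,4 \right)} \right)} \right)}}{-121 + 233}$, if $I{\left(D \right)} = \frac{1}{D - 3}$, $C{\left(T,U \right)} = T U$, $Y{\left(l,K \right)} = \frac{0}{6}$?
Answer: $\frac{1}{252} \approx 0.0039683$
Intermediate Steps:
$Y{\left(l,K \right)} = 0$ ($Y{\left(l,K \right)} = 0 \cdot \frac{1}{6} = 0$)
$I{\left(D \right)} = \frac{1}{-3 + D}$
$F{\left(w \right)} = 4 w^{2}$ ($F{\left(w \right)} = \left(w + w 1\right) \left(w + w\right) = \left(w + w\right) 2 w = 2 w 2 w = 4 w^{2}$)
$\frac{F{\left(I{\left(Y{\left(-2,4 \right)} \right)} \right)}}{-121 + 233} = \frac{4 \left(\frac{1}{-3 + 0}\right)^{2}}{-121 + 233} = \frac{4 \left(\frac{1}{-3}\right)^{2}}{112} = 4 \left(- \frac{1}{3}\right)^{2} \cdot \frac{1}{112} = 4 \cdot \frac{1}{9} \cdot \frac{1}{112} = \frac{4}{9} \cdot \frac{1}{112} = \frac{1}{252}$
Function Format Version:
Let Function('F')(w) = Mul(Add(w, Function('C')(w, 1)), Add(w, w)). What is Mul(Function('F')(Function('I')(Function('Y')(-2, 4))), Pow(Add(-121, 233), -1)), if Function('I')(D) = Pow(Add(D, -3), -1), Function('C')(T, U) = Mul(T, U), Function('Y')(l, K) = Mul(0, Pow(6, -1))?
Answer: Rational(1, 252) ≈ 0.0039683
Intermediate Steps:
Function('Y')(l, K) = 0 (Function('Y')(l, K) = Mul(0, Rational(1, 6)) = 0)
Function('I')(D) = Pow(Add(-3, D), -1)
Function('F')(w) = Mul(4, Pow(w, 2)) (Function('F')(w) = Mul(Add(w, Mul(w, 1)), Add(w, w)) = Mul(Add(w, w), Mul(2, w)) = Mul(Mul(2, w), Mul(2, w)) = Mul(4, Pow(w, 2)))
Mul(Function('F')(Function('I')(Function('Y')(-2, 4))), Pow(Add(-121, 233), -1)) = Mul(Mul(4, Pow(Pow(Add(-3, 0), -1), 2)), Pow(Add(-121, 233), -1)) = Mul(Mul(4, Pow(Pow(-3, -1), 2)), Pow(112, -1)) = Mul(Mul(4, Pow(Rational(-1, 3), 2)), Rational(1, 112)) = Mul(Mul(4, Rational(1, 9)), Rational(1, 112)) = Mul(Rational(4, 9), Rational(1, 112)) = Rational(1, 252)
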